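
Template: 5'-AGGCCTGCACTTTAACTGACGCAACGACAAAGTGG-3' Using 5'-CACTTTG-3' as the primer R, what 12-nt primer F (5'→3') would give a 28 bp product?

The reverse primer's reverse complement CAAAGTG matches the template at positions 28–34, so the product ends at position 34.
A 28 bp product then starts at position 34 − 28 + 1 = 7.
The forward primer is identical to the top strand there: GCACTTTAACTG.

5'-GCACTTTAACTG-3'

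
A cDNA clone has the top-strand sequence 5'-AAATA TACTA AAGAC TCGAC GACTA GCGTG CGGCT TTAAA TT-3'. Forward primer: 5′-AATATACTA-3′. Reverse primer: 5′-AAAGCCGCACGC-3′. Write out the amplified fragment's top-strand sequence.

5'-AATATACTAAAGACTCGACGACTAGCGTGCGGCTTT-3'

Forward primer AATATACTA is found on the top strand at positions 2–10.
Reverse complement of the reverse primer: GCGTGCGGCTTT. This occurs on the top strand at positions 26–37.
The product is the template from position 2 through 37 (36 bp).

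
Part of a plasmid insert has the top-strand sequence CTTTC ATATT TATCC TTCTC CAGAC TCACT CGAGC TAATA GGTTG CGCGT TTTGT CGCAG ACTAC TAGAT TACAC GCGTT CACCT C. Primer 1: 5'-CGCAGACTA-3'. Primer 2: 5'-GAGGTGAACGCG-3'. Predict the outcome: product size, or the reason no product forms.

Yes — a 31 bp product.

Primer 1 (CGCAGACTA) matches the top strand at positions 56–64; it acts as a forward primer.
Primer 2's reverse complement is CGCGTTCACCTC, matching the top strand at positions 75–86; it acts as a reverse primer.
The 3' ends face each other across positions 56–86, giving a 31 bp product.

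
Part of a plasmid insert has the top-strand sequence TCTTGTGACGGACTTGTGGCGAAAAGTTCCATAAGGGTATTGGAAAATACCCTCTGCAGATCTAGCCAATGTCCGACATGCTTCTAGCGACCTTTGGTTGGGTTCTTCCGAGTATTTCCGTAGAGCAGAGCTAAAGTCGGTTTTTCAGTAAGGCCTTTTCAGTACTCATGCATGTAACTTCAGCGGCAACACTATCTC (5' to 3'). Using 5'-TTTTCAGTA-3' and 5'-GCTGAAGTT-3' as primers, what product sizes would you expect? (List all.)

43 bp, 29 bp

The forward primer TTTTCAGTA matches the top strand at positions 142–150, 156–164.
The reverse primer's reverse complement is AACTTCAGC, matching at positions 176–184.
Each forward site pairs with the reverse site to give a product ending at position 184: sizes 43, 29 bp.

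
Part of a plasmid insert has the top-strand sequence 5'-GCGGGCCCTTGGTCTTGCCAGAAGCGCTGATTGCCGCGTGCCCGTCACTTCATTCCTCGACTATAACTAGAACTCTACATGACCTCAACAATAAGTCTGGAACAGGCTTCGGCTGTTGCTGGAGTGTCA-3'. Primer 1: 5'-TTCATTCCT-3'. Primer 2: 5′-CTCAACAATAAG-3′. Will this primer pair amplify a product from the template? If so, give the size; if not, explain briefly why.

No product — both primers anneal to the same strand and extend in the same direction.

Primer 1 (TTCATTCCT) matches the top strand at positions 49–57 (3' end points downstream).
Primer 2 (CTCAACAATAAG) also matches the top strand directly, at positions 84–95 — its reverse complement CTTATTGTTGAG is not present.
Both primers anneal to the bottom strand with 3' ends pointing the same way, so neither can prime synthesis back toward the other.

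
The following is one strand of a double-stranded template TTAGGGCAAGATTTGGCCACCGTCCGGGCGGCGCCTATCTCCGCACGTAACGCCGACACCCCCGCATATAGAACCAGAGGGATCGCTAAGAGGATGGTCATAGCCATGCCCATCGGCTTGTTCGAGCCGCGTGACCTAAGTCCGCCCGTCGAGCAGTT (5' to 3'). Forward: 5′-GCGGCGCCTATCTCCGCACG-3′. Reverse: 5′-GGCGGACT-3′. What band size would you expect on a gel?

119 bp

Forward primer GCGGCGCCTATCTCCGCACG is found on the top strand at positions 28–47.
The reverse primer's reverse complement is AGTCCGCC, which matches the template at positions 139–146.
Amplicon spans positions 28–146: 119 bp.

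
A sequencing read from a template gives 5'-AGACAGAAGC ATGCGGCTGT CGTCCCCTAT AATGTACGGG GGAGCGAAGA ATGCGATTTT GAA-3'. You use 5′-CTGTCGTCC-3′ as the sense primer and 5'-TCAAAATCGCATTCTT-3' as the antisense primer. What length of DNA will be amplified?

46 bp

Forward primer CTGTCGTCC is found on the top strand at positions 17–25.
Reverse complement of the reverse primer: AAGAATGCGATTTTGA. This occurs on the top strand at positions 47–62.
Product length = (reverse-primer end) − (forward-primer start) + 1 = 62 − 17 + 1 = 46 bp.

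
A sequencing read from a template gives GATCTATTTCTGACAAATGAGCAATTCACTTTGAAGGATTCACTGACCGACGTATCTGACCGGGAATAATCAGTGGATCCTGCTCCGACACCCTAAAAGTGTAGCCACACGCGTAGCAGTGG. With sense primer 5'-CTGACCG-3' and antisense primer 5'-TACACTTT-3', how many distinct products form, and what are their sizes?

The forward primer CTGACCG matches the top strand at positions 43–49, 56–62.
The reverse primer's reverse complement is AAAGTGTA, matching at positions 96–103.
Each forward site pairs with the reverse site to give a product ending at position 103: sizes 61, 48 bp.

Two products: 61 bp, 48 bp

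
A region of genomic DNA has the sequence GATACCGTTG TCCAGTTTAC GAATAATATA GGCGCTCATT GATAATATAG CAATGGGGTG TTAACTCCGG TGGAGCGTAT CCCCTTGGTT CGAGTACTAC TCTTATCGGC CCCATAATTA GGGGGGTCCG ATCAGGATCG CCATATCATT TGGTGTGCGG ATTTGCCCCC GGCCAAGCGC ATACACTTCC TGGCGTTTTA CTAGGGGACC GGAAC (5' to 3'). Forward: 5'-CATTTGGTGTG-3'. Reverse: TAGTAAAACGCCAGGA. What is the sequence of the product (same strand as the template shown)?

Scanning the template, CATTTGGTGTG occurs at positions 147–157; this primer anneals to the bottom strand there with its 3' end pointing downstream.
Taking the reverse complement of TAGTAAAACGCCAGGA gives TCCTGGCGTTTTACTA, found at positions 188–203 on the template; the primer anneals here to the top strand with its 3' end pointing upstream.
The product is the template from position 147 through 203 (57 bp).

5'-CATTTGGTGTGCGGATTTGCCCCCGGCCAAGCGCATACACTTCCTGGCGTTTTACTA-3'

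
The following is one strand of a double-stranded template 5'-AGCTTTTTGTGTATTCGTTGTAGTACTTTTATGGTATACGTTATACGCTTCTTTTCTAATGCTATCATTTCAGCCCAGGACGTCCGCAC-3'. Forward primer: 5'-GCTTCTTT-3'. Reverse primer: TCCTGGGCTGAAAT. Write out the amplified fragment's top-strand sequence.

5'-GCTTCTTTTCTAATGCTATCATTTCAGCCCAGGA-3'

Scanning the template, GCTTCTTT occurs at positions 47–54; this primer anneals to the bottom strand there with its 3' end pointing downstream.
The reverse primer's reverse complement is ATTTCAGCCCAGGA, which matches the template at positions 67–80.
The product is the template from position 47 through 80 (34 bp).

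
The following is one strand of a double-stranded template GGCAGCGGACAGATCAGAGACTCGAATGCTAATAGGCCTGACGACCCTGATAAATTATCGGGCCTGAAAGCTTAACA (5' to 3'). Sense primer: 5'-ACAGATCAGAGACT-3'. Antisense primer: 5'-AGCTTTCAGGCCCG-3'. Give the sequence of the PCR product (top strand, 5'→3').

5'-ACAGATCAGAGACTCGAATGCTAATAGGCCTGACGACCCTGATAAATTATCGGGCCTGAAAGCT-3'

Forward primer ACAGATCAGAGACT is found on the top strand at positions 9–22.
The reverse primer's reverse complement is CGGGCCTGAAAGCT, which matches the template at positions 59–72.
The product is the template from position 9 through 72 (64 bp).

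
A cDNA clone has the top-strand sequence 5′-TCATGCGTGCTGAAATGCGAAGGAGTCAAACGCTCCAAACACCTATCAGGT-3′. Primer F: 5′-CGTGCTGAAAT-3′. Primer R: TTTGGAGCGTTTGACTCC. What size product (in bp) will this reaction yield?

The forward primer matches the template at positions 6–16.
The reverse primer's reverse complement is GGAGTCAAACGCTCCAAA, which matches the template at positions 22–39.
Product length = (reverse-primer end) − (forward-primer start) + 1 = 39 − 6 + 1 = 34 bp.

34 bp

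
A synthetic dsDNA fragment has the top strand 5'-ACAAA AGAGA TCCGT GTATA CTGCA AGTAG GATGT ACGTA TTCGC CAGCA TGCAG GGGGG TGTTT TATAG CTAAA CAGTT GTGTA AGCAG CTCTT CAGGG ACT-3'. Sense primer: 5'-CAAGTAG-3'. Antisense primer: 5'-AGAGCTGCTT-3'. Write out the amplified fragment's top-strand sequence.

The forward primer matches the template at positions 24–30.
Taking the reverse complement of AGAGCTGCTT gives AAGCAGCTCT, found at positions 85–94 on the template; the primer anneals here to the top strand with its 3' end pointing upstream.
The product is the template from position 24 through 94 (71 bp).

5'-CAAGTAGGATGTACGTATTCGCCAGCATGCAGGGGGGTGTTTTATAGCTAAACAGTTGTGTAAGCAGCTCT-3'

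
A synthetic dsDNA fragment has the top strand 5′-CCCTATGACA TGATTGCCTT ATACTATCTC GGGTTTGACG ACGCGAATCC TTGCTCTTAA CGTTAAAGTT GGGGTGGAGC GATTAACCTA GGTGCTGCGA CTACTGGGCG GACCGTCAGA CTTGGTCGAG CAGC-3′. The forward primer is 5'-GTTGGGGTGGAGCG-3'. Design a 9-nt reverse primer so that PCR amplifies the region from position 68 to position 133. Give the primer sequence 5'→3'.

5'-CTGCTCGAC-3'

The product's 3' end on the top strand is position 133.
The reverse primer anneals to the top strand over positions 125–133, i.e. to GTCGAGCAG.
Its sequence written 5'→3' is the reverse complement: CTGCTCGAC.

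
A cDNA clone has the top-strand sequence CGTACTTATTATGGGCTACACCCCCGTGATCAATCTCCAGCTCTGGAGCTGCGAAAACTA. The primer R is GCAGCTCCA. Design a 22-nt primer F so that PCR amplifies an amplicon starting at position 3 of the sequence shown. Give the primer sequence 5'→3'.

The reverse primer's reverse complement TGGAGCTGC matches the template at positions 44–52; the product starts at position 3.
The forward primer is identical to the top strand over positions 3–24: TACTTATTATGGGCTACACCCC.

5'-TACTTATTATGGGCTACACCCC-3'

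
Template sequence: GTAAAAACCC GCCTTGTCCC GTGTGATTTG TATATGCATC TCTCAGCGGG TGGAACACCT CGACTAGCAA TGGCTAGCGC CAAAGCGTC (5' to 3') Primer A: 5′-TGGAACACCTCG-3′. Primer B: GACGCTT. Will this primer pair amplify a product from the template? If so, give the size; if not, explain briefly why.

Primer A (TGGAACACCTCG) matches the top strand at positions 51–62; it acts as a forward primer.
Primer B's reverse complement is AAGCGTC, matching the top strand at positions 83–89; it acts as a reverse primer.
The 3' ends face each other across positions 51–89, giving a 39 bp product.

Yes — a 39 bp product.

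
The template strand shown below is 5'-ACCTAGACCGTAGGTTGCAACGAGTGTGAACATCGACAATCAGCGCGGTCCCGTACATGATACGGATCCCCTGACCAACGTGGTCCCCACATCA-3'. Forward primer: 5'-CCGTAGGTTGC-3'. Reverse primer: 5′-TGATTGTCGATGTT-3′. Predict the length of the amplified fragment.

35 bp

Scanning the template, CCGTAGGTTGC occurs at positions 8–18; this primer anneals to the bottom strand there with its 3' end pointing downstream.
Taking the reverse complement of TGATTGTCGATGTT gives AACATCGACAATCA, found at positions 29–42 on the template; the primer anneals here to the top strand with its 3' end pointing upstream.
Product length = (reverse-primer end) − (forward-primer start) + 1 = 42 − 8 + 1 = 35 bp.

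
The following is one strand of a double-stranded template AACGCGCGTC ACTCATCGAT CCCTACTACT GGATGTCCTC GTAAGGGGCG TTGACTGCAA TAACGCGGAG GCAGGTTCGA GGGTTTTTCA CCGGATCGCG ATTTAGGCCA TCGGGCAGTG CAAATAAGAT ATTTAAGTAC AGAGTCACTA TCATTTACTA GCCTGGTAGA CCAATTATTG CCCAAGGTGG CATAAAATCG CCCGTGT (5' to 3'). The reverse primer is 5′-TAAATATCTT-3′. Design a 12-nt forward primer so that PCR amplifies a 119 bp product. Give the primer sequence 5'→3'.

The reverse primer's reverse complement AAGATATTTA matches the template at positions 126–135, so the product ends at position 135.
A 119 bp product then starts at position 135 − 119 + 1 = 17.
The forward primer is identical to the top strand there: CGATCCCTACTA.

5'-CGATCCCTACTA-3'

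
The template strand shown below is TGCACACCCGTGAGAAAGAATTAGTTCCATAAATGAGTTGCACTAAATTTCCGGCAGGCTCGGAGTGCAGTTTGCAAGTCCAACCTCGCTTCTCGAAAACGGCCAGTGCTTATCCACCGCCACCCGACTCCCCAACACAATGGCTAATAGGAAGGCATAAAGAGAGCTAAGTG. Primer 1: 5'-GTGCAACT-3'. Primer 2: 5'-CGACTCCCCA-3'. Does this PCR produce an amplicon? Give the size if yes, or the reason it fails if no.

No product — the primers' 3' ends point away from each other.

Primer 1 (GTGCAACT) has reverse complement AGTTGCAC, which matches the top strand at positions 36–43; primer 1 anneals to the top strand there with its 3' end pointing upstream toward position 36.
Primer 2 (CGACTCCCCA) matches the top strand directly at positions 125–134; it anneals to the bottom strand with its 3' end pointing downstream toward position 134.
The 3' ends diverge (primer 1 extends toward position 1, primer 2 toward position 173), so the primers never converge on a shared product.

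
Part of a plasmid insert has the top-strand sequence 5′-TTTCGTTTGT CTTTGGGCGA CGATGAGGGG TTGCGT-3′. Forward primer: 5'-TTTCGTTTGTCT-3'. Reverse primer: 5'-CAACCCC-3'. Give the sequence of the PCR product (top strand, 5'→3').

Scanning the template, TTTCGTTTGTCT occurs at positions 1–12; this primer anneals to the bottom strand there with its 3' end pointing downstream.
Reverse complement of the reverse primer: GGGGTTG. This occurs on the top strand at positions 27–33.
The product is the template from position 1 through 33 (33 bp).

5'-TTTCGTTTGTCTTTGGGCGACGATGAGGGGTTG-3'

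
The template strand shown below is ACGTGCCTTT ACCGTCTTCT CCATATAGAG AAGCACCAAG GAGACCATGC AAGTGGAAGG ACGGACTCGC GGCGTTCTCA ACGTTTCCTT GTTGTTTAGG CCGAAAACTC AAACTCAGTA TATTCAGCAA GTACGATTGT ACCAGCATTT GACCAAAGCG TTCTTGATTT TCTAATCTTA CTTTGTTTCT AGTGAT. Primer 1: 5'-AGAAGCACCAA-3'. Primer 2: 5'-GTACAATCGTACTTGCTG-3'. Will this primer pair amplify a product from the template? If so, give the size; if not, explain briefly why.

Primer 1 (AGAAGCACCAA) matches the top strand at positions 29–39; it acts as a forward primer.
Primer 2's reverse complement is CAGCAAGTACGATTGTAC, matching the top strand at positions 125–142; it acts as a reverse primer.
The 3' ends face each other across positions 29–142, giving a 114 bp product.

Yes — a 114 bp product.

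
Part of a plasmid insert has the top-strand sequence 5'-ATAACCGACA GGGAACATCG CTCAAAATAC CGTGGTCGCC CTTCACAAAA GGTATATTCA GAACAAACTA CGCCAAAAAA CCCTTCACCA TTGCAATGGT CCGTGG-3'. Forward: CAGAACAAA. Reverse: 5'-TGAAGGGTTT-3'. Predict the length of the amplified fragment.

Forward primer CAGAACAAA is found on the top strand at positions 59–67.
The reverse primer's reverse complement is AAACCCTTCA, which matches the template at positions 78–87.
Product length = (reverse-primer end) − (forward-primer start) + 1 = 87 − 59 + 1 = 29 bp.

29 bp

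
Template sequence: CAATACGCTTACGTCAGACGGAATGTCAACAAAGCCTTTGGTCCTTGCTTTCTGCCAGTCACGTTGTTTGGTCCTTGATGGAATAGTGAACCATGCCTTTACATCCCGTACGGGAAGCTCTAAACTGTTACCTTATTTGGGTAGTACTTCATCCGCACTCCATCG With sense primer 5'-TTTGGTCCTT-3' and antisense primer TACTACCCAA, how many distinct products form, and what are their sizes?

The forward primer TTTGGTCCTT matches the top strand at positions 37–46, 67–76.
The reverse primer's reverse complement is TTGGGTAGTA, matching at positions 137–146.
Each forward site pairs with the reverse site to give a product ending at position 146: sizes 110, 80 bp.

Two products: 110 bp, 80 bp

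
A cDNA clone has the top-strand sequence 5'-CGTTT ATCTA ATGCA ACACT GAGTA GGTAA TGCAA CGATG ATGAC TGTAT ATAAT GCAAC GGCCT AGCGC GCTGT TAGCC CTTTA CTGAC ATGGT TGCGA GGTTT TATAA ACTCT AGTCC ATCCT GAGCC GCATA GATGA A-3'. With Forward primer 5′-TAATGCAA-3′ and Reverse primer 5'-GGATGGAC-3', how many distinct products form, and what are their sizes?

Three products: 116 bp, 97 bp, 73 bp

The forward primer TAATGCAA matches the top strand at positions 9–16, 28–35, 52–59.
The reverse primer's reverse complement is GTCCATCC, matching at positions 117–124.
Each forward site pairs with the reverse site to give a product ending at position 124: sizes 116, 97, 73 bp.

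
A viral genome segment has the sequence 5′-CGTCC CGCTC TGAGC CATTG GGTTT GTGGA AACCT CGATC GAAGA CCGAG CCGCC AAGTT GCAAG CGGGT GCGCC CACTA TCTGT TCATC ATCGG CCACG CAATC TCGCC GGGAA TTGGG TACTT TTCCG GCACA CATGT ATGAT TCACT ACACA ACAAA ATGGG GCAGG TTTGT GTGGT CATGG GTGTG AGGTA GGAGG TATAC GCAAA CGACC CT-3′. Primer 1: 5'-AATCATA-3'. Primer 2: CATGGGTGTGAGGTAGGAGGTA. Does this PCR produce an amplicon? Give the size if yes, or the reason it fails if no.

No product — the primers' 3' ends point away from each other.

Primer 1 (AATCATA) has reverse complement TATGATT, which matches the top strand at positions 140–146; primer 1 anneals to the top strand there with its 3' end pointing upstream toward position 140.
Primer 2 (CATGGGTGTGAGGTAGGAGGTA) matches the top strand directly at positions 181–202; it anneals to the bottom strand with its 3' end pointing downstream toward position 202.
The 3' ends diverge (primer 1 extends toward position 1, primer 2 toward position 217), so the primers never converge on a shared product.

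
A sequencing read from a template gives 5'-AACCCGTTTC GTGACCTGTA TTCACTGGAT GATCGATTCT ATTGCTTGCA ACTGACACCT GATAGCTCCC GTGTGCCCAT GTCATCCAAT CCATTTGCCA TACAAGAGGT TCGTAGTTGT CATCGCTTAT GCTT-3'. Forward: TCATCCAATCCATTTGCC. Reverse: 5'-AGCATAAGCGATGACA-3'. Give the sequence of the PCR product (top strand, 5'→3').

5'-TCATCCAATCCATTTGCCATACAAGAGGTTCGTAGTTGTCATCGCTTATGCT-3'

Forward primer TCATCCAATCCATTTGCC is found on the top strand at positions 82–99.
Reverse complement of the reverse primer: TGTCATCGCTTATGCT. This occurs on the top strand at positions 118–133.
The product is the template from position 82 through 133 (52 bp).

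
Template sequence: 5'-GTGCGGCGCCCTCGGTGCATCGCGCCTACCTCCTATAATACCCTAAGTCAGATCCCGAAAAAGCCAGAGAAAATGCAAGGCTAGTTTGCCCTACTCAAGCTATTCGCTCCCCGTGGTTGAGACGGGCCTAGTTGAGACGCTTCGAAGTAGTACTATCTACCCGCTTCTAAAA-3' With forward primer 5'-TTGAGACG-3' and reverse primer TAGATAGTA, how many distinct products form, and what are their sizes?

Two products: 43 bp, 28 bp

The forward primer TTGAGACG matches the top strand at positions 117–124, 132–139.
The reverse primer's reverse complement is TACTATCTA, matching at positions 151–159.
Each forward site pairs with the reverse site to give a product ending at position 159: sizes 43, 28 bp.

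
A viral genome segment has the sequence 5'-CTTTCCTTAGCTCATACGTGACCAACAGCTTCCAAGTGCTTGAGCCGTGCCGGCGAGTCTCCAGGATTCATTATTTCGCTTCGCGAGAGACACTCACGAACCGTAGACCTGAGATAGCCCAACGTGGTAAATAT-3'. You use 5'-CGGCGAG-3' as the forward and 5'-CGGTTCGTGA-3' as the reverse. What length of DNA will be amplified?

Forward primer CGGCGAG is found on the top strand at positions 51–57.
The reverse primer's reverse complement is TCACGAACCG, which matches the template at positions 94–103.
The product runs from position 51 to position 103, so its length is 103 − 51 + 1 = 53 bp.

53 bp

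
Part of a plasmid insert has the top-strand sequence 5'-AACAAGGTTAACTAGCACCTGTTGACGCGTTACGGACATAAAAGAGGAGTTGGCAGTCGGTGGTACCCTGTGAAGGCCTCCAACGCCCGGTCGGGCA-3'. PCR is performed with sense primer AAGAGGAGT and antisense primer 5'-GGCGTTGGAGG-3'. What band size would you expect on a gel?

46 bp

The forward primer matches the template at positions 42–50.
The reverse primer's reverse complement is CCTCCAACGCC, which matches the template at positions 77–87.
The product runs from position 42 to position 87, so its length is 87 − 42 + 1 = 46 bp.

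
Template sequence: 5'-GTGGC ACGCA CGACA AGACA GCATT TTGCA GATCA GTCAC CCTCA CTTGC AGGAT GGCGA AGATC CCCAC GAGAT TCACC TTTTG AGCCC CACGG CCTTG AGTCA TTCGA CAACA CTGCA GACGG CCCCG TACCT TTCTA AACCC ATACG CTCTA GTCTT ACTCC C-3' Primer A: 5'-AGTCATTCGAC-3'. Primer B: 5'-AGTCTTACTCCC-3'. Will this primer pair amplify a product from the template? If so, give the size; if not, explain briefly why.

Primer A (AGTCATTCGAC) matches the top strand at positions 101–111 (3' end points downstream).
Primer B (AGTCTTACTCCC) also matches the top strand directly, at positions 155–166 — its reverse complement GGGAGTAAGACT is not present.
Both primers anneal to the bottom strand with 3' ends pointing the same way, so neither can prime synthesis back toward the other.

No product — both primers anneal to the same strand and extend in the same direction.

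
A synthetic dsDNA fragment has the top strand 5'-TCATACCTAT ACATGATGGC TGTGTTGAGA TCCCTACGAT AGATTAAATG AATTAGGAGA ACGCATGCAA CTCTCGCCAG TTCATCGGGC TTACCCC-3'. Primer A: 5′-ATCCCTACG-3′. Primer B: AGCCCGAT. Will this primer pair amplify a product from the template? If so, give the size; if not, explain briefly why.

Yes — a 62 bp product.

Primer A (ATCCCTACG) matches the top strand at positions 30–38; it acts as a forward primer.
Primer B's reverse complement is ATCGGGCT, matching the top strand at positions 84–91; it acts as a reverse primer.
The 3' ends face each other across positions 30–91, giving a 62 bp product.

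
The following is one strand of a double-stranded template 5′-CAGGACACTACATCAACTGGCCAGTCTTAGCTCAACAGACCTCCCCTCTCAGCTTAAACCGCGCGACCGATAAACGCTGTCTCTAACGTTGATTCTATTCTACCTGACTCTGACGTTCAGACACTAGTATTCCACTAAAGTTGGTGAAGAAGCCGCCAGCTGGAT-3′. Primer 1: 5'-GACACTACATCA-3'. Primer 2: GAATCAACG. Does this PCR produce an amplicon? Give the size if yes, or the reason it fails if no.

Yes — a 92 bp product.

Primer 1 (GACACTACATCA) matches the top strand at positions 4–15; it acts as a forward primer.
Primer 2's reverse complement is CGTTGATTC, matching the top strand at positions 87–95; it acts as a reverse primer.
The 3' ends face each other across positions 4–95, giving a 92 bp product.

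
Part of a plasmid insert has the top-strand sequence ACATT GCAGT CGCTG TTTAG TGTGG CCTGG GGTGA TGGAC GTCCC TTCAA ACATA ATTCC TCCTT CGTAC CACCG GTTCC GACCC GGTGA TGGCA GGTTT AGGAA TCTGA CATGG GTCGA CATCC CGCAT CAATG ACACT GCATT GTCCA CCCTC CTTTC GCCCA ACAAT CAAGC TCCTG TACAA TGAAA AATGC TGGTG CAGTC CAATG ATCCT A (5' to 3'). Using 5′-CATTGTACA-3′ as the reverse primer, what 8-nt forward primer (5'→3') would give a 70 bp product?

The reverse primer's reverse complement TGTACAATG matches the template at positions 179–187, so the product ends at position 187.
A 70 bp product then starts at position 187 − 70 + 1 = 118.
The forward primer is identical to the top strand there: CGACATCC.

5'-CGACATCC-3'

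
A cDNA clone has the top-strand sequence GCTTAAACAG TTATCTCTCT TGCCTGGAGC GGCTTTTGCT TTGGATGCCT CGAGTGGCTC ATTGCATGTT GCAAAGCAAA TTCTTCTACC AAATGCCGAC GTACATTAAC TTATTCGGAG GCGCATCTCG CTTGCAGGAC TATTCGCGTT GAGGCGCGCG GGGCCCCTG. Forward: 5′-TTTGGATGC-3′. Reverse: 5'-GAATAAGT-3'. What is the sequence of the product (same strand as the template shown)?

Forward primer TTTGGATGC is found on the top strand at positions 40–48.
Taking the reverse complement of GAATAAGT gives ACTTATTC, found at positions 109–116 on the template; the primer anneals here to the top strand with its 3' end pointing upstream.
The product is the template from position 40 through 116 (77 bp).

5'-TTTGGATGCCTCGAGTGGCTCATTGCATGTTGCAAAGCAAATTCTTCTACCAAATGCCGACGTACATTAACTTATTC-3'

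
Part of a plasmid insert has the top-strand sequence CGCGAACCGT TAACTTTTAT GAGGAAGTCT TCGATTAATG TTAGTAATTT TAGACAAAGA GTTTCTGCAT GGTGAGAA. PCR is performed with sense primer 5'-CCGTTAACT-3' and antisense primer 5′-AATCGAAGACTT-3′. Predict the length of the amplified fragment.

30 bp

Scanning the template, CCGTTAACT occurs at positions 7–15; this primer anneals to the bottom strand there with its 3' end pointing downstream.
Taking the reverse complement of AATCGAAGACTT gives AAGTCTTCGATT, found at positions 25–36 on the template; the primer anneals here to the top strand with its 3' end pointing upstream.
Product length = (reverse-primer end) − (forward-primer start) + 1 = 36 − 7 + 1 = 30 bp.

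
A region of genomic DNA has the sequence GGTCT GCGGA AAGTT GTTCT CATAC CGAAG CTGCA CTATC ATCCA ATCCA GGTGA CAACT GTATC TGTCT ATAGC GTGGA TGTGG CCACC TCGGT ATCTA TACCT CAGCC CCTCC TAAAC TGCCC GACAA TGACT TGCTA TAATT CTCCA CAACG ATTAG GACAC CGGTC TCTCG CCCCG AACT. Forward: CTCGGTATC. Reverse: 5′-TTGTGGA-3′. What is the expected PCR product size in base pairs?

64 bp

Scanning the template, CTCGGTATC occurs at positions 90–98; this primer anneals to the bottom strand there with its 3' end pointing downstream.
The reverse primer's reverse complement is TCCACAA, which matches the template at positions 147–153.
Amplicon spans positions 90–153: 64 bp.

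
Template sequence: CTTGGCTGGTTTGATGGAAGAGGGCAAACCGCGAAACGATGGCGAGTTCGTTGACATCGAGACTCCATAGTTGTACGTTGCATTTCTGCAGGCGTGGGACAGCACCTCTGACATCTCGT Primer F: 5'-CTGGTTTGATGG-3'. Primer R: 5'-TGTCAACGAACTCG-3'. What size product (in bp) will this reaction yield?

51 bp

Scanning the template, CTGGTTTGATGG occurs at positions 6–17; this primer anneals to the bottom strand there with its 3' end pointing downstream.
The reverse primer's reverse complement is CGAGTTCGTTGACA, which matches the template at positions 43–56.
Product length = (reverse-primer end) − (forward-primer start) + 1 = 56 − 6 + 1 = 51 bp.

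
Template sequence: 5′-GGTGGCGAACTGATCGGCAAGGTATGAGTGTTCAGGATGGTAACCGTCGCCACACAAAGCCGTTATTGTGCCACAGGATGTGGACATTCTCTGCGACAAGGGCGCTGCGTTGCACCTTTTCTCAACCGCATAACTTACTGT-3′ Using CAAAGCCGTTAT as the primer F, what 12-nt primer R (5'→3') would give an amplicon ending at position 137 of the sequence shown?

5'-TAAGTTATGCGG-3'

The forward primer binds at positions 55–66; the product's 3' end on the top strand is position 137.
The reverse primer anneals to the top strand over positions 126–137, i.e. to CCGCATAACTTA.
Its sequence written 5'→3' is the reverse complement: TAAGTTATGCGG.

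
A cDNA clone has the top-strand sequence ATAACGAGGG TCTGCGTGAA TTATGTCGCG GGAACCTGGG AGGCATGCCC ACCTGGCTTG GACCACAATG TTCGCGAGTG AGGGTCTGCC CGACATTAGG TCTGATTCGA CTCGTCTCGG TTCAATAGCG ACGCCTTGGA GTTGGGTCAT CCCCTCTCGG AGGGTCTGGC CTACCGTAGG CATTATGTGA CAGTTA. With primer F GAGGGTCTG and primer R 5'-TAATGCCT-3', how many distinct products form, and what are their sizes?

Three products: 180 bp, 106 bp, 26 bp

The forward primer GAGGGTCTG matches the top strand at positions 6–14, 80–88, 160–168.
The reverse primer's reverse complement is AGGCATTA, matching at positions 178–185.
Each forward site pairs with the reverse site to give a product ending at position 185: sizes 180, 106, 26 bp.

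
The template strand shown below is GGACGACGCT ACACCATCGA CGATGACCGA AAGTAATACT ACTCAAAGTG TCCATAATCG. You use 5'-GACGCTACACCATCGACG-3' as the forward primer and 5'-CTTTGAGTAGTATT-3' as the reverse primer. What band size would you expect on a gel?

44 bp

Scanning the template, GACGCTACACCATCGACG occurs at positions 5–22; this primer anneals to the bottom strand there with its 3' end pointing downstream.
Taking the reverse complement of CTTTGAGTAGTATT gives AATACTACTCAAAG, found at positions 35–48 on the template; the primer anneals here to the top strand with its 3' end pointing upstream.
The product runs from position 5 to position 48, so its length is 48 − 5 + 1 = 44 bp.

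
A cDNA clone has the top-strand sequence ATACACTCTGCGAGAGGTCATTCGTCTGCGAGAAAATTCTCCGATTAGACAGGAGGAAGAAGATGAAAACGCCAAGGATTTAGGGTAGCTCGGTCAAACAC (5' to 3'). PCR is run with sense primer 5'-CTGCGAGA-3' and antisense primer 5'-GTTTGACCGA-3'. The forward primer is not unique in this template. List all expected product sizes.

92 bp, 74 bp

The forward primer CTGCGAGA matches the top strand at positions 8–15, 26–33.
The reverse primer's reverse complement is TCGGTCAAAC, matching at positions 90–99.
Each forward site pairs with the reverse site to give a product ending at position 99: sizes 92, 74 bp.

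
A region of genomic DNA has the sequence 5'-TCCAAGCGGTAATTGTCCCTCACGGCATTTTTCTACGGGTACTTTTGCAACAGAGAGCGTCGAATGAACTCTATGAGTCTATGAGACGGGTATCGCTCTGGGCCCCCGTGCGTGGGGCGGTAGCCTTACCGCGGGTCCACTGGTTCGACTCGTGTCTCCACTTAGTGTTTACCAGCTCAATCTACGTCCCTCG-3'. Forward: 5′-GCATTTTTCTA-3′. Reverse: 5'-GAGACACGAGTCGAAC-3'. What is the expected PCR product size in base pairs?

Scanning the template, GCATTTTTCTA occurs at positions 25–35; this primer anneals to the bottom strand there with its 3' end pointing downstream.
Reverse complement of the reverse primer: GTTCGACTCGTGTCTC. This occurs on the top strand at positions 143–158.
The product runs from position 25 to position 158, so its length is 158 − 25 + 1 = 134 bp.

134 bp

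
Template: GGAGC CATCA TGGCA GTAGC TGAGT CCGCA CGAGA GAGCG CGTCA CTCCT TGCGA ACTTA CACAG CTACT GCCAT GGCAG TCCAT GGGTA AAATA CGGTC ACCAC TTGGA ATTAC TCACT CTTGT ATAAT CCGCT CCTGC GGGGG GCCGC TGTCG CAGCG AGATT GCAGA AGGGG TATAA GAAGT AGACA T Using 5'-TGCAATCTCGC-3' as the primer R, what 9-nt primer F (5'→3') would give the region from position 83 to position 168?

5'-CATGGGTAA-3'

The reverse primer's reverse complement GCGAGATTGCA matches the template at positions 158–168; the product starts at position 83.
The forward primer is identical to the top strand over positions 83–91: CATGGGTAA.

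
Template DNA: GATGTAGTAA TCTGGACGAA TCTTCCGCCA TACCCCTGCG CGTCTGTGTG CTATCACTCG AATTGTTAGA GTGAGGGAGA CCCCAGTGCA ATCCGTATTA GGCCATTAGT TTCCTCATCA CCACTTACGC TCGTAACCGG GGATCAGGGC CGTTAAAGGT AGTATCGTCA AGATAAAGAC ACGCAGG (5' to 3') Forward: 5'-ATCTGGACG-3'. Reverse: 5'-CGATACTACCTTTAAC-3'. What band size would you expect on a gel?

158 bp

Forward primer ATCTGGACG is found on the top strand at positions 10–18.
Taking the reverse complement of CGATACTACCTTTAAC gives GTTAAAGGTAGTATCG, found at positions 152–167 on the template; the primer anneals here to the top strand with its 3' end pointing upstream.
Amplicon spans positions 10–167: 158 bp.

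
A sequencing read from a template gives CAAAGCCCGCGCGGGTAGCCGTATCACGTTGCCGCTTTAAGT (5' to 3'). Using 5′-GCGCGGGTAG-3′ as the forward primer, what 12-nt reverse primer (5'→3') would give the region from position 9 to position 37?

5'-AAGCGGCAACGT-3'

The product's 3' end on the top strand is position 37.
The reverse primer anneals to the top strand over positions 26–37, i.e. to ACGTTGCCGCTT.
Its sequence written 5'→3' is the reverse complement: AAGCGGCAACGT.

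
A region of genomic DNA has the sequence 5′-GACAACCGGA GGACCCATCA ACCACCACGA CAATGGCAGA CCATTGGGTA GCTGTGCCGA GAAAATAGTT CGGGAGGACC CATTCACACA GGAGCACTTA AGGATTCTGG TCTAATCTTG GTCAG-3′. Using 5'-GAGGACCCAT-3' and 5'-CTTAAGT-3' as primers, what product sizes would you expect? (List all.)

The forward primer GAGGACCCAT matches the top strand at positions 9–18, 74–83.
The reverse primer's reverse complement is ACTTAAG, matching at positions 96–102.
Each forward site pairs with the reverse site to give a product ending at position 102: sizes 94, 29 bp.

94 bp, 29 bp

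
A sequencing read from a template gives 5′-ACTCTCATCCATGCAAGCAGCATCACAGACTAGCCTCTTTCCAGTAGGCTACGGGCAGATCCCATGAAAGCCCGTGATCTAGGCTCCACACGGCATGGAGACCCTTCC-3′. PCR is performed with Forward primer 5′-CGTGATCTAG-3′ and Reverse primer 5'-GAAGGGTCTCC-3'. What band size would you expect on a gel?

Scanning the template, CGTGATCTAG occurs at positions 73–82; this primer anneals to the bottom strand there with its 3' end pointing downstream.
Reverse complement of the reverse primer: GGAGACCCTTC. This occurs on the top strand at positions 97–107.
Amplicon spans positions 73–107: 35 bp.

35 bp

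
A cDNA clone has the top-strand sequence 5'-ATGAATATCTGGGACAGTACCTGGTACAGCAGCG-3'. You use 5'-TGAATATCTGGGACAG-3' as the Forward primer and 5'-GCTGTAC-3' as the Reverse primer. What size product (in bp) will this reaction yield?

The forward primer matches the template at positions 2–17.
The reverse primer's reverse complement is GTACAGC, which matches the template at positions 24–30.
Amplicon spans positions 2–30: 29 bp.

29 bp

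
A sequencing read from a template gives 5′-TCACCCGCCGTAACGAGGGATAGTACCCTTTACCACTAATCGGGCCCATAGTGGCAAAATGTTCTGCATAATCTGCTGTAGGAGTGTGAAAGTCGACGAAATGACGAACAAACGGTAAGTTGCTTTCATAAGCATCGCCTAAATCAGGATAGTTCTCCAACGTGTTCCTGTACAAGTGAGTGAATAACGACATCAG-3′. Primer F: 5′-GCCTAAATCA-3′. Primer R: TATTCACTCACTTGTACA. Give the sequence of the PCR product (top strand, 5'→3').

5'-GCCTAAATCAGGATAGTTCTCCAACGTGTTCCTGTACAAGTGAGTGAATA-3'

Scanning the template, GCCTAAATCA occurs at positions 137–146; this primer anneals to the bottom strand there with its 3' end pointing downstream.
The reverse primer's reverse complement is TGTACAAGTGAGTGAATA, which matches the template at positions 169–186.
The product is the template from position 137 through 186 (50 bp).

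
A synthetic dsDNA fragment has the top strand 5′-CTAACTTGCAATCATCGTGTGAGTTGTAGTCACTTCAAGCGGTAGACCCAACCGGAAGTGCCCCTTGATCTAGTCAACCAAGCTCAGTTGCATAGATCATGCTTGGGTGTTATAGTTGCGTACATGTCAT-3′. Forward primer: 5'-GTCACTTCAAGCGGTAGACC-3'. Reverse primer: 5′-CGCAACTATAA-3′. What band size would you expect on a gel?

The forward primer matches the template at positions 29–48.
The reverse primer's reverse complement is TTATAGTTGCG, which matches the template at positions 110–120.
The product runs from position 29 to position 120, so its length is 120 − 29 + 1 = 92 bp.

92 bp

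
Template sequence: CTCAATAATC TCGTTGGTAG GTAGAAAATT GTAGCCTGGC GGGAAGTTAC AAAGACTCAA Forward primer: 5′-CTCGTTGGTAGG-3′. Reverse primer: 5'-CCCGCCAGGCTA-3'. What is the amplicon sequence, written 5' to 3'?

The forward primer matches the template at positions 10–21.
The reverse primer's reverse complement is TAGCCTGGCGGG, which matches the template at positions 32–43.
The product is the template from position 10 through 43 (34 bp).

5'-CTCGTTGGTAGGTAGAAAATTGTAGCCTGGCGGG-3'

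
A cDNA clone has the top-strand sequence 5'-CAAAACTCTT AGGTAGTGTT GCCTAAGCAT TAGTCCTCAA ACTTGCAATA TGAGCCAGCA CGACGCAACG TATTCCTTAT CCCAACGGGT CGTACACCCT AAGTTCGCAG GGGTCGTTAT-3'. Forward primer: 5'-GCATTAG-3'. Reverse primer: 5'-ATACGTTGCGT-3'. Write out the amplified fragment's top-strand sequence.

5'-GCATTAGTCCTCAAACTTGCAATATGAGCCAGCACGACGCAACGTAT-3'

Scanning the template, GCATTAG occurs at positions 27–33; this primer anneals to the bottom strand there with its 3' end pointing downstream.
Reverse complement of the reverse primer: ACGCAACGTAT. This occurs on the top strand at positions 63–73.
The product is the template from position 27 through 73 (47 bp).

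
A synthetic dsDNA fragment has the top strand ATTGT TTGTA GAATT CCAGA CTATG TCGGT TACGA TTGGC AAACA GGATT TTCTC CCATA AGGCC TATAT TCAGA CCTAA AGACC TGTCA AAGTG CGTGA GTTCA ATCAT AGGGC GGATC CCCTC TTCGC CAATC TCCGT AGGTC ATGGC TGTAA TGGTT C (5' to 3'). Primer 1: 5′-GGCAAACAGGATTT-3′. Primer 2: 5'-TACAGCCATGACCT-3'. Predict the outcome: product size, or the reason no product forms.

Yes — a 117 bp product.

Primer 1 (GGCAAACAGGATTT) matches the top strand at positions 38–51; it acts as a forward primer.
Primer 2's reverse complement is AGGTCATGGCTGTA, matching the top strand at positions 141–154; it acts as a reverse primer.
The 3' ends face each other across positions 38–154, giving a 117 bp product.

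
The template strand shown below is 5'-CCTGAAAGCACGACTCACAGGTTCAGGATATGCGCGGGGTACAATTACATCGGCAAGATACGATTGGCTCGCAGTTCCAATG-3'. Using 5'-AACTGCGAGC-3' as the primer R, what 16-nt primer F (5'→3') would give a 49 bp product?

5'-ATATGCGCGGGGTACA-3'

The reverse primer's reverse complement GCTCGCAGTT matches the template at positions 67–76, so the product ends at position 76.
A 49 bp product then starts at position 76 − 49 + 1 = 28.
The forward primer is identical to the top strand there: ATATGCGCGGGGTACA.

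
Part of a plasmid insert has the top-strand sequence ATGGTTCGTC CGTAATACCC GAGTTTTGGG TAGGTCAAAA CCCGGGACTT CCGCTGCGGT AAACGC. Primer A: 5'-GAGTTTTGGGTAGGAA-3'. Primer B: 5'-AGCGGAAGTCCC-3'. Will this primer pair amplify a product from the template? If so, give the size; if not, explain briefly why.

No product — primer A has no binding site in the template.

Primer A (GAGTTTTGGGTAGGAA) does not match the top strand, and its reverse complement TTCCTACCCAAAACTC does not match either.
With no annealing site for primer A, no amplification occurs.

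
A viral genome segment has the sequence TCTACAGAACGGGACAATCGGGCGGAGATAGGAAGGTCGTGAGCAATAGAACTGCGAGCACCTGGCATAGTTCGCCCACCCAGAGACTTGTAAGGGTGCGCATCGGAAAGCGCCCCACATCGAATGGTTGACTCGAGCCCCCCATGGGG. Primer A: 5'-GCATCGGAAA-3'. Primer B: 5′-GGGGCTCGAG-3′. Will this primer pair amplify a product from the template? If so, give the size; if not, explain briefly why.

Yes — a 42 bp product.

Primer A (GCATCGGAAA) matches the top strand at positions 100–109; it acts as a forward primer.
Primer B's reverse complement is CTCGAGCCCC, matching the top strand at positions 132–141; it acts as a reverse primer.
The 3' ends face each other across positions 100–141, giving a 42 bp product.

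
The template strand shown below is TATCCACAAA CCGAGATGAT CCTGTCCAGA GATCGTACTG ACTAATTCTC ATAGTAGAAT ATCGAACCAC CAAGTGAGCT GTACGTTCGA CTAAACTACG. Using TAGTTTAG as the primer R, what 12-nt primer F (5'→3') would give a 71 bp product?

5'-AGAGATCGTACT-3'

The reverse primer's reverse complement CTAAACTA matches the template at positions 91–98, so the product ends at position 98.
A 71 bp product then starts at position 98 − 71 + 1 = 28.
The forward primer is identical to the top strand there: AGAGATCGTACT.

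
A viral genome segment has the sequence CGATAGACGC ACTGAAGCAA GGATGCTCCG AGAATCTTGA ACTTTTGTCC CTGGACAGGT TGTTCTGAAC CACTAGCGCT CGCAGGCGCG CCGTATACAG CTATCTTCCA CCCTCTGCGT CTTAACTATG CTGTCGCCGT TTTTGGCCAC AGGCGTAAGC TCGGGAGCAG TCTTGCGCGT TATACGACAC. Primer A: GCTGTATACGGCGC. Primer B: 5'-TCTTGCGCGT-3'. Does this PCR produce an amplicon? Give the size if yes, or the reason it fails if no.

Primer A (GCTGTATACGGCGC) has reverse complement GCGCCGTATACAGC, which matches the top strand at positions 88–101; primer A anneals to the top strand there with its 3' end pointing upstream toward position 88.
Primer B (TCTTGCGCGT) matches the top strand directly at positions 171–180; it anneals to the bottom strand with its 3' end pointing downstream toward position 180.
The 3' ends diverge (primer A extends toward position 1, primer B toward position 190), so the primers never converge on a shared product.

No product — the primers' 3' ends point away from each other.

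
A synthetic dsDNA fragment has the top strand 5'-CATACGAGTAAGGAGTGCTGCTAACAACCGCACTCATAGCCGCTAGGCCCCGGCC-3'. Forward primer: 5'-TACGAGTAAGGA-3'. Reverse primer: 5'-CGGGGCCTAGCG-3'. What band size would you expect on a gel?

50 bp

Forward primer TACGAGTAAGGA is found on the top strand at positions 3–14.
Reverse complement of the reverse primer: CGCTAGGCCCCG. This occurs on the top strand at positions 41–52.
Product length = (reverse-primer end) − (forward-primer start) + 1 = 52 − 3 + 1 = 50 bp.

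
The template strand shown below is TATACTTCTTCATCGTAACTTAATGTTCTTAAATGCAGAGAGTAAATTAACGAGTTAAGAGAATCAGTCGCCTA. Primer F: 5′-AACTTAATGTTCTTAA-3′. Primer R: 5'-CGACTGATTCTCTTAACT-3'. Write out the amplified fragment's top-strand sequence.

5'-AACTTAATGTTCTTAAATGCAGAGAGTAAATTAACGAGTTAAGAGAATCAGTCG-3'

The forward primer matches the template at positions 17–32.
The reverse primer's reverse complement is AGTTAAGAGAATCAGTCG, which matches the template at positions 53–70.
The product is the template from position 17 through 70 (54 bp).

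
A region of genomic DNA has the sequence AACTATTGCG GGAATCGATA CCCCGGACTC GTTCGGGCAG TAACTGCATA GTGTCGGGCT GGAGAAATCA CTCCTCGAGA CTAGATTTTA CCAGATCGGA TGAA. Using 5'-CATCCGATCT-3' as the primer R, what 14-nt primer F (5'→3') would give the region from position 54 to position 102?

The reverse primer's reverse complement AGATCGGATG matches the template at positions 93–102; the product starts at position 54.
The forward primer is identical to the top strand over positions 54–67: TCGGGCTGGAGAAA.

5'-TCGGGCTGGAGAAA-3'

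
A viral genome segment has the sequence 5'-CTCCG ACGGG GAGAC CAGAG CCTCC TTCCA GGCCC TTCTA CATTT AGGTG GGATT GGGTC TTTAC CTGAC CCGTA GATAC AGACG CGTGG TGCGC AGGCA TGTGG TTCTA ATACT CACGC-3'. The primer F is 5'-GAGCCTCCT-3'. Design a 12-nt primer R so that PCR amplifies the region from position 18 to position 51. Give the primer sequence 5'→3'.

5'-CCACCTAAATGT-3'

The product's 3' end on the top strand is position 51.
The reverse primer anneals to the top strand over positions 40–51, i.e. to ACATTTAGGTGG.
Its sequence written 5'→3' is the reverse complement: CCACCTAAATGT.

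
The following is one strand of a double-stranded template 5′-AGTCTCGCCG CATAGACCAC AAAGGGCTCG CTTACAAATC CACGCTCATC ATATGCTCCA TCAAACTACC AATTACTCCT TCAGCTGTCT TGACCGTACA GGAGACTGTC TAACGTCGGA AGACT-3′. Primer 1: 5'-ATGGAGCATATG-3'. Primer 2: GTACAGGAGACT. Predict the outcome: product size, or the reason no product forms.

No product — the primers' 3' ends point away from each other.

Primer 1 (ATGGAGCATATG) has reverse complement CATATGCTCCAT, which matches the top strand at positions 50–61; primer 1 anneals to the top strand there with its 3' end pointing upstream toward position 50.
Primer 2 (GTACAGGAGACT) matches the top strand directly at positions 96–107; it anneals to the bottom strand with its 3' end pointing downstream toward position 107.
The 3' ends diverge (primer 1 extends toward position 1, primer 2 toward position 125), so the primers never converge on a shared product.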